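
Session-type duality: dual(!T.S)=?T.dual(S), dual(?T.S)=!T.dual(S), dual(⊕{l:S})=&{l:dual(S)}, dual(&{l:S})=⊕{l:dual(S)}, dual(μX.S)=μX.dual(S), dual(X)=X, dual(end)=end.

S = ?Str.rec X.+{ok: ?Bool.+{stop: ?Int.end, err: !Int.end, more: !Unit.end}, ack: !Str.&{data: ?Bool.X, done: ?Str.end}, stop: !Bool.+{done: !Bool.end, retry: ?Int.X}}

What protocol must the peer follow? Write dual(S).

?Str = !Str
  rec X = rec X  (binder kept)
    +{ok,ack,stop} = &{ok,ack,stop}  (select→offer)
      • ok:
        ?Bool = !Bool
          +{stop,err,more} = &{stop,err,more}  (select→offer)
            • stop:
              ?Int = !Int
                dual(end) = end
            • err:
              !Int = ?Int
                dual(end) = end
            • more:
              !Unit = ?Unit
                dual(end) = end
      • ack:
        !Str = ?Str
          &{data,done} = +{data,done}  (offer→select)
            • data:
              ?Bool = !Bool
                dual(X) = X
            • done:
              ?Str = !Str
                dual(end) = end
      • stop:
        !Bool = ?Bool
          +{done,retry} = &{done,retry}  (select→offer)
            • done:
              !Bool = ?Bool
                dual(end) = end
            • retry:
              ?Int = !Int
                dual(X) = X

!Str.rec X.&{ok: !Bool.&{stop: !Int.end, err: ?Int.end, more: ?Unit.end}, ack: ?Str.+{data: !Bool.X, done: !Str.end}, stop: ?Bool.&{done: ?Bool.end, retry: !Int.X}}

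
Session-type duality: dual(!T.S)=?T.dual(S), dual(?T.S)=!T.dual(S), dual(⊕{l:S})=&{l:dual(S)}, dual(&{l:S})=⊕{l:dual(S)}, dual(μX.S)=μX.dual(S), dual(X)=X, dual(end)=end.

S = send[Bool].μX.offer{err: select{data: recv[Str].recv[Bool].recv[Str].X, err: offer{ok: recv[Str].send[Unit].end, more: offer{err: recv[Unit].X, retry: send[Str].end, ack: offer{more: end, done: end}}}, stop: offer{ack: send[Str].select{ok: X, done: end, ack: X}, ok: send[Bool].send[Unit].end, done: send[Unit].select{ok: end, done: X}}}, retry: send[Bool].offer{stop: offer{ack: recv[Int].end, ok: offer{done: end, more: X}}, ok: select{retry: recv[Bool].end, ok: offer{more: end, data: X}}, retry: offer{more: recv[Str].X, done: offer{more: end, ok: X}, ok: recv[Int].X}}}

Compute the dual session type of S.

send[Bool] ↦ recv[Bool]
  μX ↦ μX  (rec unchanged)
    offer{err,retry} ↦ select{err,retry}  (offer→select)
      [err]
        select{data,err,stop} ↦ offer{data,err,stop}  (select→offer)
          [data]
            recv[Str] ↦ send[Str]
              recv[Bool] ↦ send[Bool]
                recv[Str] ↦ send[Str]
                  X ↦ X
          [err]
            offer{ok,more} ↦ select{ok,more}  (offer→select)
              [ok]
                recv[Str] ↦ send[Str]
                  send[Unit] ↦ recv[Unit]
                    end ↦ end
              [more]
                offer{err,retry,ack} ↦ select{err,retry,ack}  (offer→select)
                  [err]
                    recv[Unit] ↦ send[Unit]
                      X ↦ X
                  [retry]
                    send[Str] ↦ recv[Str]
                      end ↦ end
                  [ack]
                    offer{more,done} ↦ select{more,done}  (offer→select)
                      [more]
                        end ↦ end
                      [done]
                        end ↦ end
          [stop]
            offer{ack,ok,done} ↦ select{ack,ok,done}  (offer→select)
              [ack]
                send[Str] ↦ recv[Str]
                  select{ok,done,ack} ↦ offer{ok,done,ack}  (select→offer)
                    [ok]
                      X ↦ X
                    [done]
                      end ↦ end
                    [ack]
                      X ↦ X
              [ok]
                send[Bool] ↦ recv[Bool]
                  send[Unit] ↦ recv[Unit]
                    end ↦ end
              [done]
                send[Unit] ↦ recv[Unit]
                  select{ok,done} ↦ offer{ok,done}  (select→offer)
                    [ok]
                      end ↦ end
                    [done]
                      X ↦ X
      [retry]
        send[Bool] ↦ recv[Bool]
          offer{stop,ok,retry} ↦ select{stop,ok,retry}  (offer→select)
            [stop]
              offer{ack,ok} ↦ select{ack,ok}  (offer→select)
                [ack]
                  recv[Int] ↦ send[Int]
                    end ↦ end
                [ok]
                  offer{done,more} ↦ select{done,more}  (offer→select)
                    [done]
                      end ↦ end
                    [more]
                      X ↦ X
            [ok]
              select{retry,ok} ↦ offer{retry,ok}  (select→offer)
                [retry]
                  recv[Bool] ↦ send[Bool]
                    end ↦ end
                [ok]
                  offer{more,data} ↦ select{more,data}  (offer→select)
                    [more]
                      end ↦ end
                    [data]
                      X ↦ X
            [retry]
              offer{more,done,ok} ↦ select{more,done,ok}  (offer→select)
                [more]
                  recv[Str] ↦ send[Str]
                    X ↦ X
                [done]
                  offer{more,ok} ↦ select{more,ok}  (offer→select)
                    [more]
                      end ↦ end
                    [ok]
                      X ↦ X
                [ok]
                  recv[Int] ↦ send[Int]
                    X ↦ X

recv[Bool].μX.select{err: offer{data: send[Str].send[Bool].send[Str].X, err: select{ok: send[Str].recv[Unit].end, more: select{err: send[Unit].X, retry: recv[Str].end, ack: select{more: end, done: end}}}, stop: select{ack: recv[Str].offer{ok: X, done: end, ack: X}, ok: recv[Bool].recv[Unit].end, done: recv[Unit].offer{ok: end, done: X}}}, retry: recv[Bool].select{stop: select{ack: send[Int].end, ok: select{done: end, more: X}}, ok: offer{retry: send[Bool].end, ok: select{more: end, data: X}}, retry: select{more: send[Str].X, done: select{more: end, ok: X}, ok: send[Int].X}}}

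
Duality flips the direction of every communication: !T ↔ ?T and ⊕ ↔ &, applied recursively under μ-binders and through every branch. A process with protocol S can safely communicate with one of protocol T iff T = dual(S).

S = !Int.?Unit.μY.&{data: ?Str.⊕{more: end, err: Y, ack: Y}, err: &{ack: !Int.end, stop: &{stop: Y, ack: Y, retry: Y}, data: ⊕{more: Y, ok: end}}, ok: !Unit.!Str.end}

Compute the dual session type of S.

!Int = ?Int
  ?Unit = !Unit
    μY = μY  (rec unchanged)
      &{data,err,ok} = ⊕{data,err,ok}  (&→⊕)
        case data:
          ?Str = !Str
            ⊕{more,err,ack} = &{more,err,ack}  (⊕→&)
              case more:
                dual(end) = end
              case err:
                dual(Y) = Y
              case ack:
                dual(Y) = Y
        case err:
          &{ack,stop,data} = ⊕{ack,stop,data}  (&→⊕)
            case ack:
              !Int = ?Int
                dual(end) = end
            case stop:
              &{stop,ack,retry} = ⊕{stop,ack,retry}  (&→⊕)
                case stop:
                  dual(Y) = Y
                case ack:
                  dual(Y) = Y
                case retry:
                  dual(Y) = Y
            case data:
              ⊕{more,ok} = &{more,ok}  (⊕→&)
                case more:
                  dual(Y) = Y
                case ok:
                  dual(end) = end
        case ok:
          !Unit = ?Unit
            !Str = ?Str
              dual(end) = end

?Int.!Unit.μY.⊕{data: !Str.&{more: end, err: Y, ack: Y}, err: ⊕{ack: ?Int.end, stop: ⊕{stop: Y, ack: Y, retry: Y}, data: &{more: Y, ok: end}}, ok: ?Unit.?Str.end}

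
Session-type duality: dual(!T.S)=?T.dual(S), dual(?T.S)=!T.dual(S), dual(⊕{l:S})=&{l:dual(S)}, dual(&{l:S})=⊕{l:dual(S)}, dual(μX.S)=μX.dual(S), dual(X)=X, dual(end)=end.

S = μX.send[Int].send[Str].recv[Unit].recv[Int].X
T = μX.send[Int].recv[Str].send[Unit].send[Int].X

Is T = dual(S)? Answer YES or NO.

NO

μX vs μX  match (μ self-dual)
  send[Int] vs send[Int]  ✗ same direction on both sides — not dual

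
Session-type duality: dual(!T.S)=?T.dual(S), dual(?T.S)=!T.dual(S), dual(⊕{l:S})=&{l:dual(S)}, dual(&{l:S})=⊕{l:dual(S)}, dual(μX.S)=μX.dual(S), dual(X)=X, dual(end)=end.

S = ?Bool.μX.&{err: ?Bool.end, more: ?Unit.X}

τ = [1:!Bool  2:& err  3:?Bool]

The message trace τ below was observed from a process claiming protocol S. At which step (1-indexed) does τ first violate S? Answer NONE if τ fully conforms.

[1] got !Bool, protocol expects ?Bool  ✗

1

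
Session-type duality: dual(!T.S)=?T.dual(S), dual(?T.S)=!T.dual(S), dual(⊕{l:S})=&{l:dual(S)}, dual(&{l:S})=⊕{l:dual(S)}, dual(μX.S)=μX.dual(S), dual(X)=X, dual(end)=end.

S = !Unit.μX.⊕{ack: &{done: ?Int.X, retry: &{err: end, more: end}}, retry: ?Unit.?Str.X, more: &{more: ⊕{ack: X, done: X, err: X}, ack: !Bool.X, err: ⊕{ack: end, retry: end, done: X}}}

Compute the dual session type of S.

!Unit → ?Unit
  μX → μX  (binder kept)
    ⊕{ack,retry,more} → &{ack,retry,more}  (⊕→&)
      case ack:
        &{done,retry} → ⊕{done,retry}  (offer→select)
          case done:
            ?Int → !Int
              dual(X) = X
          case retry:
            &{err,more} → ⊕{err,more}  (offer→select)
              case err:
                dual(end) = end
              case more:
                dual(end) = end
      case retry:
        ?Unit → !Unit
          ?Str → !Str
            dual(X) = X
      case more:
        &{more,ack,err} → ⊕{more,ack,err}  (offer→select)
          case more:
            ⊕{ack,done,err} → &{ack,done,err}  (⊕→&)
              case ack:
                dual(X) = X
              case done:
                dual(X) = X
              case err:
                dual(X) = X
          case ack:
            !Bool → ?Bool
              dual(X) = X
          case err:
            ⊕{ack,retry,done} → &{ack,retry,done}  (⊕→&)
              case ack:
                dual(end) = end
              case retry:
                dual(end) = end
              case done:
                dual(X) = X

?Unit.μX.&{ack: ⊕{done: !Int.X, retry: ⊕{err: end, more: end}}, retry: !Unit.!Str.X, more: ⊕{more: &{ack: X, done: X, err: X}, ack: ?Bool.X, err: &{ack: end, retry: end, done: X}}}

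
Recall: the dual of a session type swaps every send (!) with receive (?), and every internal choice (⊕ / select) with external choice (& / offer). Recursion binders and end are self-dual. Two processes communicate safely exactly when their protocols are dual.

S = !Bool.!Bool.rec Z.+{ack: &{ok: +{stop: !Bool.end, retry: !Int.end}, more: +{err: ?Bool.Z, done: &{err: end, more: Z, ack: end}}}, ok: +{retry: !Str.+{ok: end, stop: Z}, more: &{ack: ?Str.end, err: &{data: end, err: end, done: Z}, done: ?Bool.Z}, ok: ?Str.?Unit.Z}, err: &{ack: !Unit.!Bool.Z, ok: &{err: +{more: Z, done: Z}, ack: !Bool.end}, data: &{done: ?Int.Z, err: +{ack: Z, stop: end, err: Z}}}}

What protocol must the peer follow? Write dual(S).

!Bool ↦ ?Bool
  !Bool ↦ ?Bool
    rec Z ↦ rec Z  (binder kept)
      +{ack,ok,err} ↦ &{ack,ok,err}  (⊕→&)
        [ack]
          &{ok,more} ↦ +{ok,more}  (offer→select)
            [ok]
              +{stop,retry} ↦ &{stop,retry}  (⊕→&)
                [stop]
                  !Bool ↦ ?Bool
                    end ↦ end
                [retry]
                  !Int ↦ ?Int
                    end ↦ end
            [more]
              +{err,done} ↦ &{err,done}  (⊕→&)
                [err]
                  ?Bool ↦ !Bool
                    Z ↦ Z
                [done]
                  &{err,more,ack} ↦ +{err,more,ack}  (offer→select)
                    [err]
                      end ↦ end
                    [more]
                      Z ↦ Z
                    [ack]
                      end ↦ end
        [ok]
          +{retry,more,ok} ↦ &{retry,more,ok}  (⊕→&)
            [retry]
              !Str ↦ ?Str
                +{ok,stop} ↦ &{ok,stop}  (⊕→&)
                  [ok]
                    end ↦ end
                  [stop]
                    Z ↦ Z
            [more]
              &{ack,err,done} ↦ +{ack,err,done}  (offer→select)
                [ack]
                  ?Str ↦ !Str
                    end ↦ end
                [err]
                  &{data,err,done} ↦ +{data,err,done}  (offer→select)
                    [data]
                      end ↦ end
                    [err]
                      end ↦ end
                    [done]
                      Z ↦ Z
                [done]
                  ?Bool ↦ !Bool
                    Z ↦ Z
            [ok]
              ?Str ↦ !Str
                ?Unit ↦ !Unit
                  Z ↦ Z
        [err]
          &{ack,ok,data} ↦ +{ack,ok,data}  (offer→select)
            [ack]
              !Unit ↦ ?Unit
                !Bool ↦ ?Bool
                  Z ↦ Z
            [ok]
              &{err,ack} ↦ +{err,ack}  (offer→select)
                [err]
                  +{more,done} ↦ &{more,done}  (⊕→&)
                    [more]
                      Z ↦ Z
                    [done]
                      Z ↦ Z
                [ack]
                  !Bool ↦ ?Bool
                    end ↦ end
            [data]
              &{done,err} ↦ +{done,err}  (offer→select)
                [done]
                  ?Int ↦ !Int
                    Z ↦ Z
                [err]
                  +{ack,stop,err} ↦ &{ack,stop,err}  (⊕→&)
                    [ack]
                      Z ↦ Z
                    [stop]
                      end ↦ end
                    [err]
                      Z ↦ Z

?Bool.?Bool.rec Z.&{ack: +{ok: &{stop: ?Bool.end, retry: ?Int.end}, more: &{err: !Bool.Z, done: +{err: end, more: Z, ack: end}}}, ok: &{retry: ?Str.&{ok: end, stop: Z}, more: +{ack: !Str.end, err: +{data: end, err: end, done: Z}, done: !Bool.Z}, ok: !Str.!Unit.Z}, err: +{ack: ?Unit.?Bool.Z, ok: +{err: &{more: Z, done: Z}, ack: ?Bool.end}, data: +{done: !Int.Z, err: &{ack: Z, stop: end, err: Z}}}}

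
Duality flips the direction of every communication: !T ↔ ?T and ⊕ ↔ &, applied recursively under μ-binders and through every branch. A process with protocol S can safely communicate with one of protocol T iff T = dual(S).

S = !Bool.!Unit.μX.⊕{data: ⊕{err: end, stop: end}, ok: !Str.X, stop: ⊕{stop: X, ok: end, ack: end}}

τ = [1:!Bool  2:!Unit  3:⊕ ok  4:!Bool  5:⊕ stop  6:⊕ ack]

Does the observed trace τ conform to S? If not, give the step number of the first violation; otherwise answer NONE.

4

step 1: !Bool  ✓  state: !Unit.μX.…
step 2: !Unit  ✓  state: μX.…
step 3: ⊕ ok  ✓  state: !Str.μX.…
step 4: got !Bool, protocol expects !Str  ✗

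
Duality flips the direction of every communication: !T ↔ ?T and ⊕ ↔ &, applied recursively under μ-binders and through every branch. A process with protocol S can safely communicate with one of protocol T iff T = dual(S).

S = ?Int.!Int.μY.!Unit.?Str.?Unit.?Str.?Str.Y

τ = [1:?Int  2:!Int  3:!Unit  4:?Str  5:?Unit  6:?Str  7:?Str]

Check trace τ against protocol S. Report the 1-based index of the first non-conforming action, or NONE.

@1 ?Int  ✓  cont: !Int.μY.…
@2 !Int  ✓  cont: μY.…
@3 !Unit  ✓  cont: ?Str.?Unit.?Str.?Str.μY.…
@4 ?Str  ✓  cont: ?Unit.?Str.?Str.μY.…
@5 ?Unit  ✓  cont: ?Str.?Str.μY.…
@6 ?Str  ✓  cont: ?Str.μY.…
@7 ?Str  ✓  cont: μY.…
τ conforms to S (length 7)

NONE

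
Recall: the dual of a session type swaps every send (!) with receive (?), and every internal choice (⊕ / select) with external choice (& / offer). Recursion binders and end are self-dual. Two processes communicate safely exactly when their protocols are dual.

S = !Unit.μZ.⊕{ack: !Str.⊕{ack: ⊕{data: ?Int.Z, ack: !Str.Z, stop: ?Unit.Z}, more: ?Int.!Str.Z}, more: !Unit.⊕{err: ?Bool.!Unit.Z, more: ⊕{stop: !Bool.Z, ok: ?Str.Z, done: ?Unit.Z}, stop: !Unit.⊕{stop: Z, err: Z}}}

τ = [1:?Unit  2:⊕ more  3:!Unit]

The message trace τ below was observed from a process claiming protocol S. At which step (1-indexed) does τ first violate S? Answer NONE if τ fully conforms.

1

step 1: got ?Unit, protocol expects !Unit  ✗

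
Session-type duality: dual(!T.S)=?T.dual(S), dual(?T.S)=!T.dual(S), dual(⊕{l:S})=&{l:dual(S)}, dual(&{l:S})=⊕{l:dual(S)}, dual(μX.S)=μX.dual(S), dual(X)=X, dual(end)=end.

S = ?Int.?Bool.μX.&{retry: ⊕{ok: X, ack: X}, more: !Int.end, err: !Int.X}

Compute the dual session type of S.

?Int ↦ !Int
  ?Bool ↦ !Bool
    μX ↦ μX  (binder kept)
      &{retry,more,err} ↦ ⊕{retry,more,err}  (&→⊕)
        [retry]
          ⊕{ok,ack} ↦ &{ok,ack}  (internal→external)
            [ok]
              dual(X) = X
            [ack]
              dual(X) = X
        [more]
          !Int ↦ ?Int
            dual(end) = end
        [err]
          !Int ↦ ?Int
            dual(X) = X

!Int.!Bool.μX.⊕{retry: &{ok: X, ack: X}, more: ?Int.end, err: ?Int.X}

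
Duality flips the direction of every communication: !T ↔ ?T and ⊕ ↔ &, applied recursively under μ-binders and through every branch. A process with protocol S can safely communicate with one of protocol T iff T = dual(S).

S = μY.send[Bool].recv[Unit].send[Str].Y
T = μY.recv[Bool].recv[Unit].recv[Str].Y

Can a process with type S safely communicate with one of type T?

μY ‖ μY  ok (μ self-dual)
  send[Bool] ‖ recv[Bool]  ok
    recv[Unit] ‖ recv[Unit]  ✗ same direction on both sides — not dual

NO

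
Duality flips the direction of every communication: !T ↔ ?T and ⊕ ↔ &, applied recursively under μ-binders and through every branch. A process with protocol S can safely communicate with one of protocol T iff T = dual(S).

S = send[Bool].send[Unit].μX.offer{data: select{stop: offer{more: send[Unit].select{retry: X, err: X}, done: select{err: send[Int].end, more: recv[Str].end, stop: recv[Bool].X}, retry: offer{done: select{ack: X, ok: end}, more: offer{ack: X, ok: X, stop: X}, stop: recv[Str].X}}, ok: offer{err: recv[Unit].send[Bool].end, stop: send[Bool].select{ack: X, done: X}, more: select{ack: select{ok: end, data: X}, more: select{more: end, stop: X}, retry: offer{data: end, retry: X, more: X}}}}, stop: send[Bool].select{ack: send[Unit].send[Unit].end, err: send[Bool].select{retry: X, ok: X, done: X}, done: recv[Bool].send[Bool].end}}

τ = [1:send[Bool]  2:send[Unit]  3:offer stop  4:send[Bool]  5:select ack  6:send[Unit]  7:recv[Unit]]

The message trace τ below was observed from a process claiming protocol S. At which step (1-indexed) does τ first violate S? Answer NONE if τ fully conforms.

@1 send[Bool]  ok  state: send[Unit].μX.…
@2 send[Unit]  ok  state: μX.…
@3 offer stop  ok  state: send[Bool].select{ack: send[Unit].send[Unit].end, err: send[Bool].select{retry: μX.…, ok: μX.…, done: μX.…}, done: recv[Bool].send[Bool].end}
@4 send[Bool]  ok  state: select{ack: send[Unit].send[Unit].end, err: send[Bool].select{retry: μX.…, ok: μX.…, done: μX.…}, done: recv[Bool].send[Bool].end}
@5 select ack  ok  state: send[Unit].send[Unit].end
@6 send[Unit]  ok  state: send[Unit].end
@7 got recv[Unit], protocol expects send[Unit]  ✗

7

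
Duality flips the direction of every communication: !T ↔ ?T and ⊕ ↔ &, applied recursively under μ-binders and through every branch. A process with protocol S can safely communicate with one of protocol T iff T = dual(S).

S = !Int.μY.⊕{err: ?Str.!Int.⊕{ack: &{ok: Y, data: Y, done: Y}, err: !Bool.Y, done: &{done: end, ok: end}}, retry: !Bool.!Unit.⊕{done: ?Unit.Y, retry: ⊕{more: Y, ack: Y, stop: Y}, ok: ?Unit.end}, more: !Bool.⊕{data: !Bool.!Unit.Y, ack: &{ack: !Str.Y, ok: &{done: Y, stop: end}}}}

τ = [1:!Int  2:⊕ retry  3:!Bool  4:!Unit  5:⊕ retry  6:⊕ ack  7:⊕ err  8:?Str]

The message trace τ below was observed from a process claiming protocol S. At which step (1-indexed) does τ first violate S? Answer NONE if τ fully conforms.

NONE

@1 !Int  match  now at μY.…
@2 ⊕ retry  match  now at !Bool.!Unit.⊕{done: ?Unit.μY.…, retry: ⊕{more: μY.…, ack: μY.…, stop: μY.…}, ok: ?Unit.end}
@3 !Bool  match  now at !Unit.⊕{done: ?Unit.μY.…, retry: ⊕{more: μY.…, ack: μY.…, stop: μY.…}, ok: ?Unit.end}
@4 !Unit  match  now at ⊕{done: ?Unit.μY.…, retry: ⊕{more: μY.…, ack: μY.…, stop: μY.…}, ok: ?Unit.end}
@5 ⊕ retry  match  now at ⊕{more: μY.…, ack: μY.…, stop: μY.…}
@6 ⊕ ack  match  now at μY.…
@7 ⊕ err  match  now at ?Str.!Int.⊕{ack: &{ok: μY.…, data: μY.…, done: μY.…}, err: !Bool.μY.…, done: &{done: end, ok: end}}
@8 ?Str  match  now at !Int.⊕{ack: &{ok: μY.…, data: μY.…, done: μY.…}, err: !Bool.μY.…, done: &{done: end, ok: end}}
all 8 steps conform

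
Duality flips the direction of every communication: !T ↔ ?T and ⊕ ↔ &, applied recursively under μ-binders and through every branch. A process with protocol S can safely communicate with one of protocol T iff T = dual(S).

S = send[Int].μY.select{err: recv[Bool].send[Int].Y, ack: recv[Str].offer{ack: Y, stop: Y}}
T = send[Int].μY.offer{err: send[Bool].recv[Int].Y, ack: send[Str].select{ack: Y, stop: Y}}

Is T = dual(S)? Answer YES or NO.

NO

send[Int] | send[Int]  ✗ same direction on both sides — not dual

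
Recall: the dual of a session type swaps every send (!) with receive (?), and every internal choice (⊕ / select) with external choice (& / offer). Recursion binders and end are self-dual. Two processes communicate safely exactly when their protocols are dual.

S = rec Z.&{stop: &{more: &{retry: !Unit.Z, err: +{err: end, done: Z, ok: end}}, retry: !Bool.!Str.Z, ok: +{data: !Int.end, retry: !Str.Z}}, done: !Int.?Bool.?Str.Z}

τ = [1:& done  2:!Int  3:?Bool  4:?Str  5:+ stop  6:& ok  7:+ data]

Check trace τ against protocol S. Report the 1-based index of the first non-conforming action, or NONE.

step 1: & done  ok  cont: !Int.?Bool.?Str.rec Z.…
step 2: !Int  ok  cont: ?Bool.?Str.rec Z.…
step 3: ?Bool  ok  cont: ?Str.rec Z.…
step 4: ?Str  ok  cont: rec Z.…
step 5: got + stop, protocol expects & stop or & done  ✗

5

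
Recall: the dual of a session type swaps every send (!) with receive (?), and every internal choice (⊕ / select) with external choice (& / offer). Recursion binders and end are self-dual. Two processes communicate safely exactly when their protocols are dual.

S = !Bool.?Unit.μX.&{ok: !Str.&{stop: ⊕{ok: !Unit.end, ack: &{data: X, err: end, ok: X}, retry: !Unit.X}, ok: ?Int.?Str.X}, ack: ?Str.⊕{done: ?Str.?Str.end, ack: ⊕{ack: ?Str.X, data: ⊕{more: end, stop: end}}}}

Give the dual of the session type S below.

?Bool.!Unit.μX.⊕{ok: ?Str.⊕{stop: &{ok: ?Unit.end, ack: ⊕{data: X, err: end, ok: X}, retry: ?Unit.X}, ok: !Int.!Str.X}, ack: !Str.&{done: !Str.!Str.end, ack: &{ack: !Str.X, data: &{more: end, stop: end}}}}

!Bool = ?Bool
  ?Unit = !Unit
    μX = μX  (μ self-dual)
      &{ok,ack} = ⊕{ok,ack}  (offer→select)
        case ok:
          !Str = ?Str
            &{stop,ok} = ⊕{stop,ok}  (offer→select)
              case stop:
                ⊕{ok,ack,retry} = &{ok,ack,retry}  (internal→external)
                  case ok:
                    !Unit = ?Unit
                      end self-dual
                  case ack:
                    &{data,err,ok} = ⊕{data,err,ok}  (offer→select)
                      case data:
                        X self-dual
                      case err:
                        end self-dual
                      case ok:
                        X self-dual
                  case retry:
                    !Unit = ?Unit
                      X self-dual
              case ok:
                ?Int = !Int
                  ?Str = !Str
                    X self-dual
        case ack:
          ?Str = !Str
            ⊕{done,ack} = &{done,ack}  (internal→external)
              case done:
                ?Str = !Str
                  ?Str = !Str
                    end self-dual
              case ack:
                ⊕{ack,data} = &{ack,data}  (internal→external)
                  case ack:
                    ?Str = !Str
                      X self-dual
                  case data:
                    ⊕{more,stop} = &{more,stop}  (internal→external)
                      case more:
                        end self-dual
                      case stop:
                        end self-dual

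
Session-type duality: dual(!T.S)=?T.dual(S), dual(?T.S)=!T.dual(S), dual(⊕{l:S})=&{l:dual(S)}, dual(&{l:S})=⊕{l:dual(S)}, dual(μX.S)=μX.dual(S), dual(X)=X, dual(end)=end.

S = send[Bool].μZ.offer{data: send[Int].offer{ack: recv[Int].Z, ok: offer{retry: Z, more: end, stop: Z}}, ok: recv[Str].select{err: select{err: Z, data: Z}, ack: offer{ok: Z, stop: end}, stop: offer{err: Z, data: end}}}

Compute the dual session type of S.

send[Bool] ↦ recv[Bool]
  μZ ↦ μZ  (binder kept)
    offer{data,ok} ↦ select{data,ok}  (external→internal)
      case data:
        send[Int] ↦ recv[Int]
          offer{ack,ok} ↦ select{ack,ok}  (external→internal)
            case ack:
              recv[Int] ↦ send[Int]
                dual(Z) = Z
            case ok:
              offer{retry,more,stop} ↦ select{retry,more,stop}  (external→internal)
                case retry:
                  dual(Z) = Z
                case more:
                  dual(end) = end
                case stop:
                  dual(Z) = Z
      case ok:
        recv[Str] ↦ send[Str]
          select{err,ack,stop} ↦ offer{err,ack,stop}  (internal→external)
            case err:
              select{err,data} ↦ offer{err,data}  (internal→external)
                case err:
                  dual(Z) = Z
                case data:
                  dual(Z) = Z
            case ack:
              offer{ok,stop} ↦ select{ok,stop}  (external→internal)
                case ok:
                  dual(Z) = Z
                case stop:
                  dual(end) = end
            case stop:
              offer{err,data} ↦ select{err,data}  (external→internal)
                case err:
                  dual(Z) = Z
                case data:
                  dual(end) = end

recv[Bool].μZ.select{data: recv[Int].select{ack: send[Int].Z, ok: select{retry: Z, more: end, stop: Z}}, ok: send[Str].offer{err: offer{err: Z, data: Z}, ack: select{ok: Z, stop: end}, stop: select{err: Z, data: end}}}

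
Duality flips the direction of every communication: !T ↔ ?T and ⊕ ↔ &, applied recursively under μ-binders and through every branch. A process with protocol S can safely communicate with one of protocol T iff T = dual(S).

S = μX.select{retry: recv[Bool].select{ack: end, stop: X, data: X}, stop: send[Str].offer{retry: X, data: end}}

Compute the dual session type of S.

μX = μX  (rec unchanged)
  select{retry,stop} = offer{retry,stop}  (select→offer)
    case retry:
      recv[Bool] = send[Bool]
        select{ack,stop,data} = offer{ack,stop,data}  (select→offer)
          case ack:
            end self-dual
          case stop:
            X self-dual
          case data:
            X self-dual
    case stop:
      send[Str] = recv[Str]
        offer{retry,data} = select{retry,data}  (offer→select)
          case retry:
            X self-dual
          case data:
            end self-dual

μX.offer{retry: send[Bool].offer{ack: end, stop: X, data: X}, stop: recv[Str].select{retry: X, data: end}}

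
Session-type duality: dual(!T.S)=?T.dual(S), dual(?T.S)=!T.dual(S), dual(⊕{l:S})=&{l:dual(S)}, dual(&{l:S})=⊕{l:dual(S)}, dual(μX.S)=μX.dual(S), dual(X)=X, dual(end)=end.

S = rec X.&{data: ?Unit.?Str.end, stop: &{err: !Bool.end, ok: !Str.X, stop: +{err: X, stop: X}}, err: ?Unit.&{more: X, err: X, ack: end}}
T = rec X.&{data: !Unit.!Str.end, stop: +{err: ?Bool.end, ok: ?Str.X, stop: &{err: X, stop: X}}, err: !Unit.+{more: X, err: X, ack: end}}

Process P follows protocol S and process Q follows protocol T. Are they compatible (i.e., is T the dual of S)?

rec X | rec X  ✓ (rec unchanged)
  &{data,stop,err} | &{data,stop,err}  ✗ choice polarity not flipped — not dual

NO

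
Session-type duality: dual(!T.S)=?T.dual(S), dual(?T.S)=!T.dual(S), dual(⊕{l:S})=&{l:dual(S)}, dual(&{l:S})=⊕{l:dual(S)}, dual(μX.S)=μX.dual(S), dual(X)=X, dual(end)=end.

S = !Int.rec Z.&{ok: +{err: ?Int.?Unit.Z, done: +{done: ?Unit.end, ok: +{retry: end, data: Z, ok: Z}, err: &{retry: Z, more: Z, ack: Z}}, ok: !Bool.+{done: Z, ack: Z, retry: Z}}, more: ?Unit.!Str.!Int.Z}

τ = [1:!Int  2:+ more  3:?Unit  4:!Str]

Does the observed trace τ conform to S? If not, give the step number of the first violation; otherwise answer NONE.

@1 !Int  ✓  residual = rec Z.…
@2 got + more, protocol expects & ok or & more  ✗

2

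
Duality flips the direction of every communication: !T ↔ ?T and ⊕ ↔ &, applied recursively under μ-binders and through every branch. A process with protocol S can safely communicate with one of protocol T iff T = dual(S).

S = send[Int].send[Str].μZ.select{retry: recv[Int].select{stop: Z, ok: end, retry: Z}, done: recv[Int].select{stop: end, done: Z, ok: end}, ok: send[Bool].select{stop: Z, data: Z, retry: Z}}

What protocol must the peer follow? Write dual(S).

recv[Int].recv[Str].μZ.offer{retry: send[Int].offer{stop: Z, ok: end, retry: Z}, done: send[Int].offer{stop: end, done: Z, ok: end}, ok: recv[Bool].offer{stop: Z, data: Z, retry: Z}}

send[Int] = recv[Int]
  send[Str] = recv[Str]
    μZ = μZ  (μ self-dual)
      select{retry,done,ok} = offer{retry,done,ok}  (⊕→&)
        • retry:
          recv[Int] = send[Int]
            select{stop,ok,retry} = offer{stop,ok,retry}  (⊕→&)
              • stop:
                Z ↦ Z
              • ok:
                end ↦ end
              • retry:
                Z ↦ Z
        • done:
          recv[Int] = send[Int]
            select{stop,done,ok} = offer{stop,done,ok}  (⊕→&)
              • stop:
                end ↦ end
              • done:
                Z ↦ Z
              • ok:
                end ↦ end
        • ok:
          send[Bool] = recv[Bool]
            select{stop,data,retry} = offer{stop,data,retry}  (⊕→&)
              • stop:
                Z ↦ Z
              • data:
                Z ↦ Z
              • retry:
                Z ↦ Z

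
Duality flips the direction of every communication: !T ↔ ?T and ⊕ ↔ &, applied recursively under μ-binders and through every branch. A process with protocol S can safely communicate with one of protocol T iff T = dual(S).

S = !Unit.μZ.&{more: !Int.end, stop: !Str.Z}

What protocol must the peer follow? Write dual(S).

!Unit = ?Unit
  μZ = μZ  (μ self-dual)
    &{more,stop} = ⊕{more,stop}  (external→internal)
      [more]
        !Int = ?Int
          end self-dual
      [stop]
        !Str = ?Str
          Z self-dual

?Unit.μZ.⊕{more: ?Int.end, stop: ?Str.Z}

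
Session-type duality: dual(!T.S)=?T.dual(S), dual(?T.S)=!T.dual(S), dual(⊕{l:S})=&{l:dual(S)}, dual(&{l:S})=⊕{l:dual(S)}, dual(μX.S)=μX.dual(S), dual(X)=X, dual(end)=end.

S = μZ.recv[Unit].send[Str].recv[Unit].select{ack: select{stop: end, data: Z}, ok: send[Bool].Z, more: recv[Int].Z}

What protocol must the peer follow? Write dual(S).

μZ.send[Unit].recv[Str].send[Unit].offer{ack: offer{stop: end, data: Z}, ok: recv[Bool].Z, more: send[Int].Z}

μZ ↦ μZ  (μ self-dual)
  recv[Unit] ↦ send[Unit]
    send[Str] ↦ recv[Str]
      recv[Unit] ↦ send[Unit]
        select{ack,ok,more} ↦ offer{ack,ok,more}  (internal→external)
          [ack]
            select{stop,data} ↦ offer{stop,data}  (internal→external)
              [stop]
                end self-dual
              [data]
                Z self-dual
          [ok]
            send[Bool] ↦ recv[Bool]
              Z self-dual
          [more]
            recv[Int] ↦ send[Int]
              Z self-dual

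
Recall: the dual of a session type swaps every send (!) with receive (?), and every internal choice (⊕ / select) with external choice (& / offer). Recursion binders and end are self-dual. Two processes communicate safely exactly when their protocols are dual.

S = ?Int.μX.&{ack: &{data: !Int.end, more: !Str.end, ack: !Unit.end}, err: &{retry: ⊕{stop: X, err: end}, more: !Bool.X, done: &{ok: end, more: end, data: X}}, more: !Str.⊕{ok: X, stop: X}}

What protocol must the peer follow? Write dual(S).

!Int.μX.⊕{ack: ⊕{data: ?Int.end, more: ?Str.end, ack: ?Unit.end}, err: ⊕{retry: &{stop: X, err: end}, more: ?Bool.X, done: ⊕{ok: end, more: end, data: X}}, more: ?Str.&{ok: X, stop: X}}

?Int ↦ !Int
  μX ↦ μX  (μ self-dual)
    &{ack,err,more} ↦ ⊕{ack,err,more}  (offer→select)
      • ack:
        &{data,more,ack} ↦ ⊕{data,more,ack}  (offer→select)
          • data:
            !Int ↦ ?Int
              end self-dual
          • more:
            !Str ↦ ?Str
              end self-dual
          • ack:
            !Unit ↦ ?Unit
              end self-dual
      • err:
        &{retry,more,done} ↦ ⊕{retry,more,done}  (offer→select)
          • retry:
            ⊕{stop,err} ↦ &{stop,err}  (select→offer)
              • stop:
                X self-dual
              • err:
                end self-dual
          • more:
            !Bool ↦ ?Bool
              X self-dual
          • done:
            &{ok,more,data} ↦ ⊕{ok,more,data}  (offer→select)
              • ok:
                end self-dual
              • more:
                end self-dual
              • data:
                X self-dual
      • more:
        !Str ↦ ?Str
          ⊕{ok,stop} ↦ &{ok,stop}  (select→offer)
            • ok:
              X self-dual
            • stop:
              X self-dual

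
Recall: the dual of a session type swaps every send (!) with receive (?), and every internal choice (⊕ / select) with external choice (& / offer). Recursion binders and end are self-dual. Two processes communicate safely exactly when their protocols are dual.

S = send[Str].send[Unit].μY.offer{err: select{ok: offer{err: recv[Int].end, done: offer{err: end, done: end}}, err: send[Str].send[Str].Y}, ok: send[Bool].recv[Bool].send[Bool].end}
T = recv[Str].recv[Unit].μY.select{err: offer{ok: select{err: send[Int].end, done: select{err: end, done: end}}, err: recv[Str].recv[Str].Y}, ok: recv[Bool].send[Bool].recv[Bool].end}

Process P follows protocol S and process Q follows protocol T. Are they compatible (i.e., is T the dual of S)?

send[Str] vs recv[Str]  match
  send[Unit] vs recv[Unit]  match
    μY vs μY  match (μ self-dual)
      offer{err,ok} vs select{err,ok}  match label sets agree
        • err:
          select{ok,err} vs offer{ok,err}  match label sets agree
            • ok:
              offer{err,done} vs select{err,done}  match label sets agree
                • err:
                  recv[Int] vs send[Int]  match
                    end vs end  match
                • done:
                  offer{err,done} vs select{err,done}  match label sets agree
                    • err:
                      end vs end  match
                    • done:
                      end vs end  match
            • err:
              send[Str] vs recv[Str]  match
                send[Str] vs recv[Str]  match
                  Y vs Y  match
        • ok:
          send[Bool] vs recv[Bool]  match
            recv[Bool] vs send[Bool]  match
              send[Bool] vs recv[Bool]  match
                end vs end  match

YES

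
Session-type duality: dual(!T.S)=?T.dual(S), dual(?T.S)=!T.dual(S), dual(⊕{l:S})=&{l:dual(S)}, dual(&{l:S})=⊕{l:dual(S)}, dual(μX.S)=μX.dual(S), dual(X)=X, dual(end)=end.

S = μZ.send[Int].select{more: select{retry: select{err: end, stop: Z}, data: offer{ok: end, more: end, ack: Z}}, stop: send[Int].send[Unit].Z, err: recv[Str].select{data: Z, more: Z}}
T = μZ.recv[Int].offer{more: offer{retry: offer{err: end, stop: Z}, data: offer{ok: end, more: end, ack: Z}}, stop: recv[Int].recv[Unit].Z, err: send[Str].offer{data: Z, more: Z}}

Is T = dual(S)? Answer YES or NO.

NO

μZ ‖ μZ  ok (binder kept)
  send[Int] ‖ recv[Int]  ok
    select{more,stop,err} ‖ offer{more,stop,err}  ok labels match
      [more]
        select{retry,data} ‖ offer{retry,data}  ok labels match
          [retry]
            select{err,stop} ‖ offer{err,stop}  ok labels match
              [err]
                end ‖ end  ok
              [stop]
                Z ‖ Z  ok
          [data]
            offer{ok,more,ack} ‖ offer{ok,more,ack}  ✗ choice polarity not flipped — not dual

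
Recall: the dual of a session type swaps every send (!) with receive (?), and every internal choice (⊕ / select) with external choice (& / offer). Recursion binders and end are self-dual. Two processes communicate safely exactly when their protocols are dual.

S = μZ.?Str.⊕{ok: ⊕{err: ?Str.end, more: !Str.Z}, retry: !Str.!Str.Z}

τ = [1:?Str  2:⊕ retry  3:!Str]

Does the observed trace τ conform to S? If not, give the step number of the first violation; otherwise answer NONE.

NONE

[1] ?Str  match  residual = ⊕{ok: ⊕{err: ?Str.end, more: !Str.μZ.…}, retry: !Str.!Str.μZ.…}
[2] ⊕ retry  match  residual = !Str.!Str.μZ.…
[3] !Str  match  residual = !Str.μZ.…
trace exhausted — no violation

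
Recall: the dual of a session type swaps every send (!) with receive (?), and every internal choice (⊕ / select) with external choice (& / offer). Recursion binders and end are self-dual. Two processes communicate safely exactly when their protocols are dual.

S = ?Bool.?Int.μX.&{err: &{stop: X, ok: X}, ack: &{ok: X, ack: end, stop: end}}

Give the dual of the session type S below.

!Bool.!Int.μX.⊕{err: ⊕{stop: X, ok: X}, ack: ⊕{ok: X, ack: end, stop: end}}

?Bool ↦ !Bool
  ?Int ↦ !Int
    μX ↦ μX  (rec unchanged)
      &{err,ack} ↦ ⊕{err,ack}  (external→internal)
        • err:
          &{stop,ok} ↦ ⊕{stop,ok}  (external→internal)
            • stop:
              dual(X) = X
            • ok:
              dual(X) = X
        • ack:
          &{ok,ack,stop} ↦ ⊕{ok,ack,stop}  (external→internal)
            • ok:
              dual(X) = X
            • ack:
              dual(end) = end
            • stop:
              dual(end) = end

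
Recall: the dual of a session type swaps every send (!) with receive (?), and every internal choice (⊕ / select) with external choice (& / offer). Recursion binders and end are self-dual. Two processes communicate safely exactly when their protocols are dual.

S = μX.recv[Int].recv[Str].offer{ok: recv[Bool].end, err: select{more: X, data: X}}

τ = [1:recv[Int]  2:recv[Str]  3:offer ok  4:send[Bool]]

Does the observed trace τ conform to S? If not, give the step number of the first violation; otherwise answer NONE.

4

step 1: recv[Int]  ✓  cont: recv[Str].offer{ok: recv[Bool].end, err: select{more: μX.…, data: μX.…}}
step 2: recv[Str]  ✓  cont: offer{ok: recv[Bool].end, err: select{more: μX.…, data: μX.…}}
step 3: offer ok  ✓  cont: recv[Bool].end
step 4: got send[Bool], protocol expects recv[Bool]  ✗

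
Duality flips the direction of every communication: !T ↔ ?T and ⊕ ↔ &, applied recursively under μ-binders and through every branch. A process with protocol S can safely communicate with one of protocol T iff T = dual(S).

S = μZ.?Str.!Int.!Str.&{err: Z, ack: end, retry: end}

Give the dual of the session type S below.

μZ.!Str.?Int.?Str.⊕{err: Z, ack: end, retry: end}

μZ = μZ  (rec unchanged)
  ?Str = !Str
    !Int = ?Int
      !Str = ?Str
        &{err,ack,retry} = ⊕{err,ack,retry}  (external→internal)
          case err:
            Z self-dual
          case ack:
            end self-dual
          case retry:
            end self-dual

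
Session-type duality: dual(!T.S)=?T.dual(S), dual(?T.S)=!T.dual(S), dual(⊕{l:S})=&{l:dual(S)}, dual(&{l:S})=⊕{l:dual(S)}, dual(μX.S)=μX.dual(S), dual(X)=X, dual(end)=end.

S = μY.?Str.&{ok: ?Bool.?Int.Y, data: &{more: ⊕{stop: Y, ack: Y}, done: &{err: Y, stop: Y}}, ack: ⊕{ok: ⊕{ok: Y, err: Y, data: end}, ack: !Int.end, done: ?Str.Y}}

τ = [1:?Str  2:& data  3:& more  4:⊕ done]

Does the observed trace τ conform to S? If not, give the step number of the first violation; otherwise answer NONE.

4

step 1: ?Str  match  residual = &{ok: ?Bool.?Int.μY.…, data: &{more: ⊕{stop: μY.…, ack: μY.…}, done: &{err: μY.…, stop: μY.…}}, ack: ⊕{ok: ⊕{ok: μY.…, err: μY.…, data: end}, ack: !Int.end, done: ?Str.μY.…}}
step 2: & data  match  residual = &{more: ⊕{stop: μY.…, ack: μY.…}, done: &{err: μY.…, stop: μY.…}}
step 3: & more  match  residual = ⊕{stop: μY.…, ack: μY.…}
step 4: got ⊕ done, protocol expects ⊕ stop or ⊕ ack  ✗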